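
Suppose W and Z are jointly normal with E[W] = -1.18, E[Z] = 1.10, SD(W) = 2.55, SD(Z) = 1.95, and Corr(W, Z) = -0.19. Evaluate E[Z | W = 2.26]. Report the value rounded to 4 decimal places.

For a bivariate normal, E[Z | W=x] = μ_Z + ρ·(σ_Z/σ_W)·(x − μ_W).
E[Z | W=2.26] = 1.10 + (-0.19)·(1.95/2.55)·(2.26 − (-1.18)) = 1.10 + (-0.14529)·(3.44) = 0.6002.

0.6002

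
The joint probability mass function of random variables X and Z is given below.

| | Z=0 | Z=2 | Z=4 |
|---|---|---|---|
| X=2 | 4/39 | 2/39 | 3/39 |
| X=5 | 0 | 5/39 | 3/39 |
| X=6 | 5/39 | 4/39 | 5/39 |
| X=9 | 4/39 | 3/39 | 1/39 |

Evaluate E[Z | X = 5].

P(X = 5) = 8/39.
Σ Z·P over the event = 2·(5/39) + 4·(3/39) = 22/39.
E[Z | X = 5] = (22/39) / (8/39) = 11/4.

11/4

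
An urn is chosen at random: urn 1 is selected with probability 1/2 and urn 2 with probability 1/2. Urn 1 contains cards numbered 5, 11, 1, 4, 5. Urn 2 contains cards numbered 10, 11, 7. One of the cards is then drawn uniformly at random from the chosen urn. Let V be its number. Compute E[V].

E[V | urn 1] = (5+11+1+4+5)/5 = 26/5.
E[V | urn 2] = (10+11+7)/3 = 28/3.
E[V] = (1/2)·(26/5) + (1/2)·(28/3) = 109/15.

109/15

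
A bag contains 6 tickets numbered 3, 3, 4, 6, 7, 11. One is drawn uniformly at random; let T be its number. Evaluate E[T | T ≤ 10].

23/5

P(T ≤ 10) = 5/6.
Σ over the event: 3·1/3 + 4·1/6 + 6·1/6 + 7·1/6 = 23/6.
E[T | T ≤ 10] = (23/6) / (5/6) = 23/5.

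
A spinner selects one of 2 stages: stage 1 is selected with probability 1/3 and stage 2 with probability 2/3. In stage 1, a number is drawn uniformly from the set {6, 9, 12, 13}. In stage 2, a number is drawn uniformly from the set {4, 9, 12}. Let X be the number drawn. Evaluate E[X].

E[X | stage 1] = (6+9+12+13)/4 = 10.
E[X | stage 2] = (4+9+12)/3 = 25/3.
By the law of total expectation,
E[X] = (1/3)·(10) + (2/3)·(25/3) = 80/9.

80/9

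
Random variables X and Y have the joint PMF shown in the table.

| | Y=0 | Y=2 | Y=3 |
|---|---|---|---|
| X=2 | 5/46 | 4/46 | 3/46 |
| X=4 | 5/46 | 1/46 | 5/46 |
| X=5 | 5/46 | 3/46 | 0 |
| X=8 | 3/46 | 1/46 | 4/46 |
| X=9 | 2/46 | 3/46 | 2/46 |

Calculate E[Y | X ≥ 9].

12/7

P(X ≥ 9) = 7/46.
Σ Y·P over the event = 0·(2/46) + 2·(3/46) + 3·(2/46) = 6/23.
E[Y | X ≥ 9] = (6/23) / (7/46) = 12/7.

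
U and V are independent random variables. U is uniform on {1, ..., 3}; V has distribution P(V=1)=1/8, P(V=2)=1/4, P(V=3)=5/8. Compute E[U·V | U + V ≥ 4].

113/20

P(U + V ≥ 4) = 5/6.
Summing UV·P(x,y) over outcomes with U + V ≥ 4 gives 113/24.
E[U·V | U + V ≥ 4] = (113/24) / (5/6) = 113/20.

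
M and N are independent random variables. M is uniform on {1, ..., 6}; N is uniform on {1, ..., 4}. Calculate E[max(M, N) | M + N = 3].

2

P(M + N = 3) = 1/12.
Summing max(M,N)·P(x,y) over outcomes with M + N = 3 gives 1/6.
E[max(M, N) | M + N = 3] = (1/6) / (1/12) = 2.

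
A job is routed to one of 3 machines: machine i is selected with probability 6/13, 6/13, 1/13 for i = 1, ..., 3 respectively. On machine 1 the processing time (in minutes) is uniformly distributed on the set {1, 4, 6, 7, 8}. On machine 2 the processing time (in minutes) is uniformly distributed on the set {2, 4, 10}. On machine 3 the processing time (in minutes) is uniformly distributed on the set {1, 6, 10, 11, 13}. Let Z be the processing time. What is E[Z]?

E[Z | machine 1] = (1+4+6+7+8)/5 = 26/5.
E[Z | machine 2] = (2+4+10)/3 = 16/3.
E[Z | machine 3] = (1+6+10+11+13)/5 = 41/5.
E[Z] = (6/13)·(26/5) + (6/13)·(16/3) + (1/13)·(41/5) = 357/65.

357/65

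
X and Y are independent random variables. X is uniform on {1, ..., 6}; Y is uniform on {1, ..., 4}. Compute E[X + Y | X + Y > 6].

Outcomes with X + Y > 6: (3,4), (4,3), (4,4), (5,2), (5,3), (5,4), (6,1), (6,2), (6,3), (6,4), each with probability 1/24.
E[X + Y | X + Y > 6] = (7 + 7 + 8 + 7 + 8 + 9 + 7 + 8 + 9 + 10) / 10 = 8.

8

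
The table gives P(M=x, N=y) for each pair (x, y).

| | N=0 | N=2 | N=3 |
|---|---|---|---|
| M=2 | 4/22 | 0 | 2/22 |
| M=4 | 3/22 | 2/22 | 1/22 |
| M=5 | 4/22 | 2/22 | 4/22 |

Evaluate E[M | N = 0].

P(N = 0) = 1/2.
Σ M·P over the event = 2·(4/22) + 4·(3/22) + 5·(4/22) = 20/11.
E[M | N = 0] = (20/11) / (1/2) = 40/11.

40/11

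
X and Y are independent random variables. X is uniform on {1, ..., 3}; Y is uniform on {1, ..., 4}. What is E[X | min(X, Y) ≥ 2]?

5/2

P(min(X, Y) ≥ 2) = 1/2.
Summing X·P(x,y) over outcomes with min(X, Y) ≥ 2 gives 5/4.
E[X | min(X, Y) ≥ 2] = (5/4) / (1/2) = 5/2.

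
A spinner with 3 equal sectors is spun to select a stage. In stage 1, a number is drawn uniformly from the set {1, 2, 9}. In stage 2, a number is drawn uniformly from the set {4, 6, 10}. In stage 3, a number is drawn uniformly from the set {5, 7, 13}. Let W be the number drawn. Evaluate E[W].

19/3

E[W | stage 1] = (1+2+9)/3 = 4.
E[W | stage 2] = (4+6+10)/3 = 20/3.
E[W | stage 3] = (5+7+13)/3 = 25/3.
E[W] = (1/3)·(4) + (1/3)·(20/3) + (1/3)·(25/3) = 19/3.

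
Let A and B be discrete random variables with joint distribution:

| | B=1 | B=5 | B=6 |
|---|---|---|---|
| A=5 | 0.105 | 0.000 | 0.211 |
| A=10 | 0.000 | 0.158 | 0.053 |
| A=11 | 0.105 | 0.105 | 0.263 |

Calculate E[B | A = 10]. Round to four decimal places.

5.2512

P(A = 10) = 0.211.
Summing B·P(A=x,B=y) over the conditioning event gives 1.108.
E[B | A = 10] = (1.108) / (0.211) = 5.2512.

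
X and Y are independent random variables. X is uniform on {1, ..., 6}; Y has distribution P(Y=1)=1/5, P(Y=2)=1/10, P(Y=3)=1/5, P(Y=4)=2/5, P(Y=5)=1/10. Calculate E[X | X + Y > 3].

203/55

P(X + Y > 3) = 11/12.
Summing X·P(x,y) over outcomes with X + Y > 3 gives 203/60.
E[X | X + Y > 3] = (203/60) / (11/12) = 203/55.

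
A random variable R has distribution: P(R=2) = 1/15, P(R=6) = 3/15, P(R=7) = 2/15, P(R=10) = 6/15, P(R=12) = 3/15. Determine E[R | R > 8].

32/3

P(R > 8) = 3/5.
Σ over the event: 10·2/5 + 12·1/5 = 32/5.
E[R | R > 8] = (32/5) / (3/5) = 32/3.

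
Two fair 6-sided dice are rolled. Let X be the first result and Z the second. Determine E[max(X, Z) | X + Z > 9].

35/6

P(X + Z > 9) = 1/6.
Summing max(X,Z)·P(x,y) over outcomes with X + Z > 9 gives 35/36.
E[max(X, Z) | X + Z > 9] = (35/36) / (1/6) = 35/6.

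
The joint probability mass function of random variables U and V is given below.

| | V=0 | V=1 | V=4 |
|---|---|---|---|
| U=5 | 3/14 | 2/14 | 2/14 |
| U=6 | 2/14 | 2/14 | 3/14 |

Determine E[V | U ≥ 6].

P(U ≥ 6) = 1/2.
Summing V·P(U=x,V=y) over the conditioning event gives 1.
E[V | U ≥ 6] = (1) / (1/2) = 2.

2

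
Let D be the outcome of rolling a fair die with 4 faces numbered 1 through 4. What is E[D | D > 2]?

Given D > 2, D is equally likely to be any of {3, 4}.
E[D | D > 2] = (3 + 4) / 2 = 7/2.

7/2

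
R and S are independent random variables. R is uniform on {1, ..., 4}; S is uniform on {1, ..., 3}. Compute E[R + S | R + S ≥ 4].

Outcomes with R + S ≥ 4: (1,3), (2,2), (2,3), (3,1), (3,2), (3,3), (4,1), (4,2), (4,3), each with probability 1/12.
E[R + S | R + S ≥ 4] = (4 + 4 + 5 + 4 + 5 + 6 + 5 + 6 + 7) / 9 = 46/9.

46/9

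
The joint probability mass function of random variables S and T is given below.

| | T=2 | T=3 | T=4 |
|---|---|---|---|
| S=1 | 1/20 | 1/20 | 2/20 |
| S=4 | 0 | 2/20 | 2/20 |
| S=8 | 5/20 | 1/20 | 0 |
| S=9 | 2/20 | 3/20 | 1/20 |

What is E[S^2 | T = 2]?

483/8

P(T = 2) = 2/5.
Σ S^2·P over the event = 1·(1/20) + 64·(5/20) + 81·(2/20) = 483/20.
E[S^2 | T = 2] = (483/20) / (2/5) = 483/8.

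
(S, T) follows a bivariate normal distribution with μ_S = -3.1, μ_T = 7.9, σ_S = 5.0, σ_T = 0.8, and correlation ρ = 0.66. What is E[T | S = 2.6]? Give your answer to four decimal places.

8.5019

The regression of T on S has slope ρ·σ_T/σ_S and passes through (μ_S, μ_T).
E[T | S=2.6] = 7.9 + (0.66)·(0.8/5.0)·(2.6 − (-3.1)) = 7.9 + (0.1056)·(5.7) = 8.5019.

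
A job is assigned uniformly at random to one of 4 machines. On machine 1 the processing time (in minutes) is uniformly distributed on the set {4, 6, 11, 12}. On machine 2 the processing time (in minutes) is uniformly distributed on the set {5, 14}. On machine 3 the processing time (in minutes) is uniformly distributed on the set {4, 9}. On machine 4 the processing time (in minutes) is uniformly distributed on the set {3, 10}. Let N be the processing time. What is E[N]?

E[N | machine 1] = (4+6+11+12)/4 = 33/4.
E[N | machine 2] = (5+14)/2 = 19/2.
E[N | machine 3] = (4+9)/2 = 13/2.
E[N | machine 4] = (3+10)/2 = 13/2.
E[N] = (1/4)·(33/4) + (1/4)·(19/2) + (1/4)·(13/2) + (1/4)·(13/2) = 123/16.

123/16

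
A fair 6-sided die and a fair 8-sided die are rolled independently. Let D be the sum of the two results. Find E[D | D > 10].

12

P(D > 10) = 5/24.
Σ over the event: 11·1/12 + 12·1/16 + 13·1/24 + 14·1/48 = 5/2.
E[D | D > 10] = (5/2) / (5/24) = 12.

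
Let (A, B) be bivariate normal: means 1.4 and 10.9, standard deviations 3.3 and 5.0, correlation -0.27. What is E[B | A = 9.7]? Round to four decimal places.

7.5045

E[B | A=x] = μ_B + ρ(σ_B/σ_A)(x − μ_A) for jointly normal variables.
E[B | A=9.7] = 10.9 + (-0.27)·(5.0/3.3)·(9.7 − (1.4)) = 10.9 + (-0.409091)·(8.3) = 7.5045.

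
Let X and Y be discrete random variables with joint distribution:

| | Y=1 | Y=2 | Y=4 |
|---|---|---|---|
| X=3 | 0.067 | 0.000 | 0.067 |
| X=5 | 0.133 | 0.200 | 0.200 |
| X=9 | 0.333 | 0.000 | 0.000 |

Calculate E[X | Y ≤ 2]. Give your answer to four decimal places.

6.6344

P(Y ≤ 2) = 0.733.
Σ X·P over the event = 3·(0.067) + 5·(0.133) + 5·(0.200) + 9·(0.333) = 4.863.
E[X | Y ≤ 2] = (4.863) / (0.733) = 6.6344.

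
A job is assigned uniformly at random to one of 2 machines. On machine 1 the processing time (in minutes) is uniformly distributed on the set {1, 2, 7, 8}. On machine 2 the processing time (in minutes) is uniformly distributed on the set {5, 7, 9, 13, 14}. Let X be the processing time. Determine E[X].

E[X | machine 1] = (1+2+7+8)/4 = 9/2.
E[X | machine 2] = (5+7+9+13+14)/5 = 48/5.
E[X] = (1/2)·(9/2) + (1/2)·(48/5) = 141/20.

141/20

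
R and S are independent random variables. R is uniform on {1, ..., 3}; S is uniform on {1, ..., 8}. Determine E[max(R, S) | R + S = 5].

Outcomes with R + S = 5: (1,4), (2,3), (3,2), each with probability 1/24.
E[max(R, S) | R + S = 5] = (4 + 3 + 3) / 3 = 10/3.

10/3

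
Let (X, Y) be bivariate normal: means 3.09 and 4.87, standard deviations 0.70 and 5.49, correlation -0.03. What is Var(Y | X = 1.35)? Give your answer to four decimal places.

30.1130

The conditional variance in a bivariate normal is σ_Y²(1 − ρ²), independent of x.
Var(Y | X=1.35) = (5.49)²·(1 − (-0.03)²) = 30.1401·0.9991 = 30.1130.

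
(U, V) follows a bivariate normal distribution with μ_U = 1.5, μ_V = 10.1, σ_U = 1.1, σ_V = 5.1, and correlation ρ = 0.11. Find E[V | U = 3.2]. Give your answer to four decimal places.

E[V | U=x] = μ_V + ρ(σ_V/σ_U)(x − μ_U) for jointly normal variables.
E[V | U=3.2] = 10.1 + (0.11)·(5.1/1.1)·(3.2 − (1.5)) = 10.1 + (0.51)·(1.7) = 10.9670.

10.9670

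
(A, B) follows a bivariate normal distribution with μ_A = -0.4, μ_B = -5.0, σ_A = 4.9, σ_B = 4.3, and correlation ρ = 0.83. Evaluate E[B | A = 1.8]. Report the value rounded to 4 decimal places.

-3.3976

E[B | A=x] = μ_B + ρ(σ_B/σ_A)(x − μ_A) for jointly normal variables.
E[B | A=1.8] = -5.0 + (0.83)·(4.3/4.9)·(1.8 − (-0.4)) = -5.0 + (0.72837)·(2.2) = -3.3976.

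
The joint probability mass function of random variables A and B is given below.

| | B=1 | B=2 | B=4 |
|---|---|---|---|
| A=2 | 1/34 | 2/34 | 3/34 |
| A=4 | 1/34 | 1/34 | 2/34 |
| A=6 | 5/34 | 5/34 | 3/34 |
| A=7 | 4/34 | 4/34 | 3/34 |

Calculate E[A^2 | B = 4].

P(B = 4) = 11/34.
Σ A^2·P over the event = 4·(3/34) + 16·(2/34) + 36·(3/34) + 49·(3/34) = 299/34.
E[A^2 | B = 4] = (299/34) / (11/34) = 299/11.

299/11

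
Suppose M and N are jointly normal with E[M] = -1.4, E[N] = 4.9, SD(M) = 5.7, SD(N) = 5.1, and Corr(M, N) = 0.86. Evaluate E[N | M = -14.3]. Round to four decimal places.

The regression of N on M has slope ρ·σ_N/σ_M and passes through (μ_M, μ_N).
E[N | M=-14.3] = 4.9 + (0.86)·(5.1/5.7)·(-14.3 − (-1.4)) = 4.9 + (0.76947)·(-12.9) = -5.0262.

-5.0262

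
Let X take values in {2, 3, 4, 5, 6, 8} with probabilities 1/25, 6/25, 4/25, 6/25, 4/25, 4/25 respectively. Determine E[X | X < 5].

36/11

P(X < 5) = 11/25.
Σ over the event: 2·1/25 + 3·6/25 + 4·4/25 = 36/25.
E[X | X < 5] = (36/25) / (11/25) = 36/11.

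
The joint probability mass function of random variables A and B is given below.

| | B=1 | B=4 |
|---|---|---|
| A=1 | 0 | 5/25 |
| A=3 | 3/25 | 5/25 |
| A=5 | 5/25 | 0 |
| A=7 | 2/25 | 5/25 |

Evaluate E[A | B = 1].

24/5

P(B = 1) = 2/5.
Summing A·P(A=x,B=y) over the conditioning event gives 48/25.
E[A | B = 1] = (48/25) / (2/5) = 24/5.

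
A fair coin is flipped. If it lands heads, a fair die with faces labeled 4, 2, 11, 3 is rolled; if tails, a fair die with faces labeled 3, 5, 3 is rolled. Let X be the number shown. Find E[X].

E[X | heads] = (4+2+11+3)/4 = 5.
E[X | tails] = (3+5+3)/3 = 11/3.
By the law of total expectation,
E[X] = (1/2)·(5) + (1/2)·(11/3) = 13/3.

13/3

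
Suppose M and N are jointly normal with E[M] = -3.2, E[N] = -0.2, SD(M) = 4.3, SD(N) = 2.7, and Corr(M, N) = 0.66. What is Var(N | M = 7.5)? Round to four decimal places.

For a bivariate normal, Var(N | M=x) = σ_N²(1 − ρ²).
Var(N | M=7.5) = (2.7)²·(1 − (0.66)²) = 7.29·0.5644 = 4.1145.

4.1145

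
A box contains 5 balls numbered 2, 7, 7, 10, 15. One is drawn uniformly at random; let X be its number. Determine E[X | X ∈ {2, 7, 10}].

P(X ∈ {2, 7, 10}) = 4/5.
Σ over the event: 2·1/5 + 7·2/5 + 10·1/5 = 26/5.
E[X | X ∈ {2, 7, 10}] = (26/5) / (4/5) = 13/2.

13/2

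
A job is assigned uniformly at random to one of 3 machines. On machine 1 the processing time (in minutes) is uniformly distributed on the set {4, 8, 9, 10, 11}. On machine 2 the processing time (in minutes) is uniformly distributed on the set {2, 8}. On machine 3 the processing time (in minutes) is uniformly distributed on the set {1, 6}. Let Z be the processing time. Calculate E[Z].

169/30

E[Z | machine 1] = (4+8+9+10+11)/5 = 42/5.
E[Z | machine 2] = (2+8)/2 = 5.
E[Z | machine 3] = (1+6)/2 = 7/2.
E[Z] = (1/3)·(42/5) + (1/3)·(5) + (1/3)·(7/2) = 169/30.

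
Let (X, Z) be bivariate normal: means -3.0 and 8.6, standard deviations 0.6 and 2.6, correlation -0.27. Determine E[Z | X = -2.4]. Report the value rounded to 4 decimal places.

7.8980

For a bivariate normal, E[Z | X=x] = μ_Z + ρ·(σ_Z/σ_X)·(x − μ_X).
E[Z | X=-2.4] = 8.6 + (-0.27)·(2.6/0.6)·(-2.4 − (-3.0)) = 8.6 + (-1.17)·(0.6) = 7.8980.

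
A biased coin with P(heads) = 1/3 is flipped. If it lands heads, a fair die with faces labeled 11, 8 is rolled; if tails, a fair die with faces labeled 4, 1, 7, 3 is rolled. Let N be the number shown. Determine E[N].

17/3

E[N | heads] = (11+8)/2 = 19/2.
E[N | tails] = (4+1+7+3)/4 = 15/4.
By the law of total expectation,
E[N] = (1/3)·(19/2) + (2/3)·(15/4) = 17/3.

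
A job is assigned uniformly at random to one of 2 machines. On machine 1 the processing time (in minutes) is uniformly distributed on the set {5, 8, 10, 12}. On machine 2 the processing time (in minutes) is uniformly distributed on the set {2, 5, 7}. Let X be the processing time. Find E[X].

161/24

E[X | machine 1] = (5+8+10+12)/4 = 35/4.
E[X | machine 2] = (2+5+7)/3 = 14/3.
By the law of total expectation,
E[X] = (1/2)·(35/4) + (1/2)·(14/3) = 161/24.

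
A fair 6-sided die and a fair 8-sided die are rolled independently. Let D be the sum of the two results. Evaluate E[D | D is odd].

8

P(D is odd) = 1/2.
Σ over the event: 3·1/24 + 5·1/12 + 7·1/8 + 9·1/8 + 11·1/12 + 13·1/24 = 4.
E[D | D is odd] = (4) / (1/2) = 8.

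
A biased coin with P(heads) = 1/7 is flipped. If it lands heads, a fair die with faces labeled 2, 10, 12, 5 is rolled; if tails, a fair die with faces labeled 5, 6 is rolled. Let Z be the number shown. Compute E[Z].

E[Z | heads] = (2+10+12+5)/4 = 29/4.
E[Z | tails] = (5+6)/2 = 11/2.
E[Z] = (1/7)·(29/4) + (6/7)·(11/2) = 23/4.

23/4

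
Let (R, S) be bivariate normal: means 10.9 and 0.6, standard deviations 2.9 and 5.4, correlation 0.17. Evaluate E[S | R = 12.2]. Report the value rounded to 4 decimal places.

For a bivariate normal, E[S | R=x] = μ_S + ρ·(σ_S/σ_R)·(x − μ_R).
E[S | R=12.2] = 0.6 + (0.17)·(5.4/2.9)·(12.2 − (10.9)) = 0.6 + (0.31655)·(1.3) = 1.0115.

1.0115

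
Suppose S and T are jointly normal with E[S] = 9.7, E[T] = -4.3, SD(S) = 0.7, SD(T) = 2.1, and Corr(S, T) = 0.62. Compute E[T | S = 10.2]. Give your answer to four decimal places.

-3.3700

For a bivariate normal, E[T | S=x] = μ_T + ρ·(σ_T/σ_S)·(x − μ_S).
E[T | S=10.2] = -4.3 + (0.62)·(2.1/0.7)·(10.2 − (9.7)) = -4.3 + (1.86)·(0.5) = -3.3700.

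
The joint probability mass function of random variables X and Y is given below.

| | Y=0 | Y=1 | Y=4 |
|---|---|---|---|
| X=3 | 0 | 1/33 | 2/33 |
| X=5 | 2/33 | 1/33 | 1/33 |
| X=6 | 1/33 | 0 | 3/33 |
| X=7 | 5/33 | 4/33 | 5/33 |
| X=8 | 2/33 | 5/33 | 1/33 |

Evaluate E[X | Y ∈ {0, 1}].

143/21

P(Y ∈ {0, 1}) = 7/11.
Σ X·P over the event = 3·(1/33) + 5·(2/33) + 5·(1/33) + 6·(1/33) + 7·(5/33) + 7·(4/33) + 8·(2/33) + 8·(5/33) = 13/3.
E[X | Y ∈ {0, 1}] = (13/3) / (7/11) = 143/21.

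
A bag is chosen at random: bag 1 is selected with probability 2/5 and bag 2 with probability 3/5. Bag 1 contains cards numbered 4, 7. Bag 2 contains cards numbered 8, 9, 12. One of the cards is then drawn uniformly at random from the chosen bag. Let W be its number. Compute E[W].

E[W | bag 1] = (4+7)/2 = 11/2.
E[W | bag 2] = (8+9+12)/3 = 29/3.
E[W] = (2/5)·(11/2) + (3/5)·(29/3) = 8.

8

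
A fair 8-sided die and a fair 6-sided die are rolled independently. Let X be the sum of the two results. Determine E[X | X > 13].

P(X > 13) = 1/48.
Σ over the event: 14·1/48 = 7/24.
E[X | X > 13] = (7/24) / (1/48) = 14.

14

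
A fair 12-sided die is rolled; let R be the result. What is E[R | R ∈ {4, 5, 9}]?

6

P(R ∈ {4, 5, 9}) = 1/4.
Σ over the event: 4·1/12 + 5·1/12 + 9·1/12 = 3/2.
E[R | R ∈ {4, 5, 9}] = (3/2) / (1/4) = 6.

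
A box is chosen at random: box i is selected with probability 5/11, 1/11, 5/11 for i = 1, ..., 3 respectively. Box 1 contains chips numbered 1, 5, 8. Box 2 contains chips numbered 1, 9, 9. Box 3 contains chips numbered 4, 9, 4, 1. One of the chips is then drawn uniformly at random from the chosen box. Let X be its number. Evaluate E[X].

313/66

E[X | box 1] = (1+5+8)/3 = 14/3.
E[X | box 2] = (1+9+9)/3 = 19/3.
E[X | box 3] = (4+9+4+1)/4 = 9/2.
E[X] = (5/11)·(14/3) + (1/11)·(19/3) + (5/11)·(9/2) = 313/66.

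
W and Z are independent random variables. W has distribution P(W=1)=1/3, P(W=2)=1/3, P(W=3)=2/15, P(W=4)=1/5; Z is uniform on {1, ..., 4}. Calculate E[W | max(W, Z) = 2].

P(max(W, Z) = 2) = 1/4.
Summing W·P(x,y) over outcomes with max(W, Z) = 2 gives 5/12.
E[W | max(W, Z) = 2] = (5/12) / (1/4) = 5/3.

5/3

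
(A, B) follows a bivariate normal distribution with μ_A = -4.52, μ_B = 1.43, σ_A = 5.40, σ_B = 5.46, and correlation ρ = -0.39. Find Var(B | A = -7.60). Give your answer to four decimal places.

25.2773

Var(B | A=x) = (1 − ρ²)·σ_B².
Var(B | A=-7.60) = (5.46)²·(1 − (-0.39)²) = 29.8116·0.8479 = 25.2773.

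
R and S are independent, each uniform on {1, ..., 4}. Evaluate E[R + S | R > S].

Outcomes with R > S: (2,1), (3,1), (3,2), (4,1), (4,2), (4,3), each with probability 1/16.
E[R + S | R > S] = (3 + 4 + 5 + 5 + 6 + 7) / 6 = 5.

5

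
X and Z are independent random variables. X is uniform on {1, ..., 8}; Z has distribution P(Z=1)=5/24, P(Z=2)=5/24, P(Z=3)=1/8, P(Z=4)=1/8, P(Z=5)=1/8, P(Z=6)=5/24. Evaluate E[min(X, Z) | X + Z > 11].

11/2

P(X + Z > 11) = 1/8.
Summing min(X,Z)·P(x,y) over outcomes with X + Z > 11 gives 11/16.
E[min(X, Z) | X + Z > 11] = (11/16) / (1/8) = 11/2.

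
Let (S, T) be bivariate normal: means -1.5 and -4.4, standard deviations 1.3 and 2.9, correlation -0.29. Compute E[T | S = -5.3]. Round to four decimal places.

E[T | S=x] = μ_T + ρ(σ_T/σ_S)(x − μ_S) for jointly normal variables.
E[T | S=-5.3] = -4.4 + (-0.29)·(2.9/1.3)·(-5.3 − (-1.5)) = -4.4 + (-0.64692)·(-3.8) = -1.9417.

-1.9417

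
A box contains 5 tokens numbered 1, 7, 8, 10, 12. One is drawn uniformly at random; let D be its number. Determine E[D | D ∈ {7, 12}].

P(D ∈ {7, 12}) = 2/5.
Σ over the event: 7·1/5 + 12·1/5 = 19/5.
E[D | D ∈ {7, 12}] = (19/5) / (2/5) = 19/2.

19/2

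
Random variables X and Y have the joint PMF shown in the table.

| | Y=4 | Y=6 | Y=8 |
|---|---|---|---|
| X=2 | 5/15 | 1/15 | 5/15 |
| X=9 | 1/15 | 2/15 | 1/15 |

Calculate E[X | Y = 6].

P(Y = 6) = 1/5.
Σ X·P over the event = 2·(1/15) + 9·(2/15) = 4/3.
E[X | Y = 6] = (4/3) / (1/5) = 20/3.

20/3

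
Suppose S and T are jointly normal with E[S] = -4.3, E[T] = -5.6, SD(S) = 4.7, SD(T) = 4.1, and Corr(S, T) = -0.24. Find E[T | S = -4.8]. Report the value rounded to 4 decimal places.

-5.4953

The regression of T on S has slope ρ·σ_T/σ_S and passes through (μ_S, μ_T).
E[T | S=-4.8] = -5.6 + (-0.24)·(4.1/4.7)·(-4.8 − (-4.3)) = -5.6 + (-0.20936)·(-0.5) = -5.4953.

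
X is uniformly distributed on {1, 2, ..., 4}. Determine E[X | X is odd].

2

Given X is odd, X is equally likely to be any of {1, 3}.
E[X | X is odd] = (1 + 3) / 2 = 2.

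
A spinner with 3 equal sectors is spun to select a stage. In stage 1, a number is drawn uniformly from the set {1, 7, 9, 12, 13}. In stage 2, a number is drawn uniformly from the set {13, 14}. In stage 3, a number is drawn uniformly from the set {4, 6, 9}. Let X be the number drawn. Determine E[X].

847/90

E[X | stage 1] = (1+7+9+12+13)/5 = 42/5.
E[X | stage 2] = (13+14)/2 = 27/2.
E[X | stage 3] = (4+6+9)/3 = 19/3.
By the law of total expectation,
E[X] = (1/3)·(42/5) + (1/3)·(27/2) + (1/3)·(19/3) = 847/90.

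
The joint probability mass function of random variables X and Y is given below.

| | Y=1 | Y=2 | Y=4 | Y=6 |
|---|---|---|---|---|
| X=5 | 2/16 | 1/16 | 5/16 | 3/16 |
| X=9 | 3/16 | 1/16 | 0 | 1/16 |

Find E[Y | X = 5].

42/11

P(X = 5) = 11/16.
Σ Y·P over the event = 1·(2/16) + 2·(1/16) + 4·(5/16) + 6·(3/16) = 21/8.
E[Y | X = 5] = (21/8) / (11/16) = 42/11.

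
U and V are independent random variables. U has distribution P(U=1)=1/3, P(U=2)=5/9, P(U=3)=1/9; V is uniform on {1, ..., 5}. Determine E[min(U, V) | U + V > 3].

61/34

P(U + V > 3) = 34/45.
Summing min(U,V)·P(x,y) over outcomes with U + V > 3 gives 61/45.
E[min(U, V) | U + V > 3] = (61/45) / (34/45) = 61/34.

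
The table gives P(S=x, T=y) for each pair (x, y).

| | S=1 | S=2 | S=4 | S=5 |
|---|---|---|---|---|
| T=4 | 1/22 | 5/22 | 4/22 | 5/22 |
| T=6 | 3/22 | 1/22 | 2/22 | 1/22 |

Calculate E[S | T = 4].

52/15

P(T = 4) = 15/22.
Σ S·P over the event = 1·(1/22) + 2·(5/22) + 4·(4/22) + 5·(5/22) = 26/11.
E[S | T = 4] = (26/11) / (15/22) = 52/15.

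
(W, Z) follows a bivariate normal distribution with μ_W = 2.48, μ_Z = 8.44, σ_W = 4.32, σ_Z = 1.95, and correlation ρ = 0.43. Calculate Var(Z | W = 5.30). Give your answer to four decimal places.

3.0994

Var(Z | W=x) = (1 − ρ²)·σ_Z².
Var(Z | W=5.30) = (1.95)²·(1 − (0.43)²) = 3.8025·0.8151 = 3.0994.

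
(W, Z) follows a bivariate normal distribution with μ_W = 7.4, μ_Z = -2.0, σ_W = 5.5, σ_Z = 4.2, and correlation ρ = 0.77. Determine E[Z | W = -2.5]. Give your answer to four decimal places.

For a bivariate normal, E[Z | W=x] = μ_Z + ρ·(σ_Z/σ_W)·(x − μ_W).
E[Z | W=-2.5] = -2.0 + (0.77)·(4.2/5.5)·(-2.5 − (7.4)) = -2.0 + (0.588)·(-9.9) = -7.8212.

-7.8212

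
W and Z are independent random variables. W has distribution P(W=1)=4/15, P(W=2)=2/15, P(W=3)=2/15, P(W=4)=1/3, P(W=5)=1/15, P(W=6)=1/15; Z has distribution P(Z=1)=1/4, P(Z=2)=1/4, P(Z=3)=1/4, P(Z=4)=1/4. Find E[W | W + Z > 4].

11/3

P(W + Z > 4) = 7/10.
Summing W·P(x,y) over outcomes with W + Z > 4 gives 77/30.
E[W | W + Z > 4] = (77/30) / (7/10) = 11/3.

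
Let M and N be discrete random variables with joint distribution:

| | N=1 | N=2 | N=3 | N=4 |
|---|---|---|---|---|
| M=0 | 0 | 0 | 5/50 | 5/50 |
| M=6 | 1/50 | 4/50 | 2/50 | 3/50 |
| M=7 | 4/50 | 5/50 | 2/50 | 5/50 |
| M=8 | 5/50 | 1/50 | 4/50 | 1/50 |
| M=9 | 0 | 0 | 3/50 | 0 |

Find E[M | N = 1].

37/5

P(N = 1) = 1/5.
Σ M·P over the event = 6·(1/50) + 7·(4/50) + 8·(5/50) = 37/25.
E[M | N = 1] = (37/25) / (1/5) = 37/5.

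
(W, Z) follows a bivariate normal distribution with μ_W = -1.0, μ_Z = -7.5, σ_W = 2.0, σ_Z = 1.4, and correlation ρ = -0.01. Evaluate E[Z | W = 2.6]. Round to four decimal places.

For a bivariate normal, E[Z | W=x] = μ_Z + ρ·(σ_Z/σ_W)·(x − μ_W).
E[Z | W=2.6] = -7.5 + (-0.01)·(1.4/2.0)·(2.6 − (-1.0)) = -7.5 + (-0.007)·(3.6) = -7.5252.

-7.5252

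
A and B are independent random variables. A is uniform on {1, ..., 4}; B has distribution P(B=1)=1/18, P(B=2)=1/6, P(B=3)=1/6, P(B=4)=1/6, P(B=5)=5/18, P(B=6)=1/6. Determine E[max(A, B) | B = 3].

13/4

P(B = 3) = 1/6.
Summing max(A,B)·P(x,y) over outcomes with B = 3 gives 13/24.
E[max(A, B) | B = 3] = (13/24) / (1/6) = 13/4.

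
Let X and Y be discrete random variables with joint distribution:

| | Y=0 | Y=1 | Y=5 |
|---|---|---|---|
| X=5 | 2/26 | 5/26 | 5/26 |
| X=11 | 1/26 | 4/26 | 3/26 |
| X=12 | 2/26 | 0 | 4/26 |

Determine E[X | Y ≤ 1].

P(Y ≤ 1) = 7/13.
Σ X·P over the event = 5·(2/26) + 5·(5/26) + 11·(1/26) + 11·(4/26) + 12·(2/26) = 57/13.
E[X | Y ≤ 1] = (57/13) / (7/13) = 57/7.

57/7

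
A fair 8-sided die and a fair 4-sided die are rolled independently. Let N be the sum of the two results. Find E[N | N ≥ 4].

P(N ≥ 4) = 29/32.
E[N | N ≥ 4] = (27/4) / (29/32) = 216/29.

216/29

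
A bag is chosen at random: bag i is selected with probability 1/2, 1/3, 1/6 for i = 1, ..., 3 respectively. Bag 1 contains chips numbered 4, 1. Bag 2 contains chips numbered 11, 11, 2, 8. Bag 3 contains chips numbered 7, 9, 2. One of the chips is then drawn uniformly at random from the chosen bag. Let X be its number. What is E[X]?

E[X | bag 1] = (4+1)/2 = 5/2.
E[X | bag 2] = (11+11+2+8)/4 = 8.
E[X | bag 3] = (7+9+2)/3 = 6.
By the law of total expectation,
E[X] = (1/2)·(5/2) + (1/3)·(8) + (1/6)·(6) = 59/12.

59/12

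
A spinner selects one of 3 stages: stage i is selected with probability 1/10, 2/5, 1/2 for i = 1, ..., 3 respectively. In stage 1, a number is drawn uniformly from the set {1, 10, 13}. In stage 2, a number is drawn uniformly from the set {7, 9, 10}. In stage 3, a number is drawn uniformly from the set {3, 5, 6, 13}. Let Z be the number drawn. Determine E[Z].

917/120

E[Z | stage 1] = (1+10+13)/3 = 8.
E[Z | stage 2] = (7+9+10)/3 = 26/3.
E[Z | stage 3] = (3+5+6+13)/4 = 27/4.
By the law of total expectation,
E[Z] = (1/10)·(8) + (2/5)·(26/3) + (1/2)·(27/4) = 917/120.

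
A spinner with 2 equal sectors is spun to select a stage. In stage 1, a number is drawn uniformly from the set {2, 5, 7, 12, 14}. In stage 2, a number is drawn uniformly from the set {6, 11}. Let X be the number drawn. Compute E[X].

E[X | stage 1] = (2+5+7+12+14)/5 = 8.
E[X | stage 2] = (6+11)/2 = 17/2.
By the law of total expectation,
E[X] = (1/2)·(8) + (1/2)·(17/2) = 33/4.

33/4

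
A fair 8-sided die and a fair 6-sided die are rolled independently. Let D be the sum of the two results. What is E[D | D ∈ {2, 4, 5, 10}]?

84/13

P(D ∈ {2, 4, 5, 10}) = 13/48.
Σ over the event: 2·1/48 + 4·1/16 + 5·1/12 + 10·5/48 = 7/4.
E[D | D ∈ {2, 4, 5, 10}] = (7/4) / (13/48) = 84/13.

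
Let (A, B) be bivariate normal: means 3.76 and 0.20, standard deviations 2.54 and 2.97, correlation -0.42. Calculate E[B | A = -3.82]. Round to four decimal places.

E[B | A=x] = μ_B + ρ(σ_B/σ_A)(x − μ_A) for jointly normal variables.
E[B | A=-3.82] = 0.20 + (-0.42)·(2.97/2.54)·(-3.82 − (3.76)) = 0.20 + (-0.491102)·(-7.58) = 3.9226.

3.9226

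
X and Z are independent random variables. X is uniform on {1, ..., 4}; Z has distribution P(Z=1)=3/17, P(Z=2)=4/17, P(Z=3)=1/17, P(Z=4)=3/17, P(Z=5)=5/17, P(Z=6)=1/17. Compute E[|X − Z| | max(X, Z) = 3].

13/10

P(max(X, Z) = 3) = 5/34.
Summing |X−Z|·P(x,y) over outcomes with max(X, Z) = 3 gives 13/68.
E[|X − Z| | max(X, Z) = 3] = (13/68) / (5/34) = 13/10.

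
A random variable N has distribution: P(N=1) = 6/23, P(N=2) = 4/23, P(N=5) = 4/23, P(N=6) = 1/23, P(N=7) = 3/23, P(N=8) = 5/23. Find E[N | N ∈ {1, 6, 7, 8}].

73/15

P(N ∈ {1, 6, 7, 8}) = 15/23.
Σ over the event: 1·6/23 + 6·1/23 + 7·3/23 + 8·5/23 = 73/23.
E[N | N ∈ {1, 6, 7, 8}] = (73/23) / (15/23) = 73/15.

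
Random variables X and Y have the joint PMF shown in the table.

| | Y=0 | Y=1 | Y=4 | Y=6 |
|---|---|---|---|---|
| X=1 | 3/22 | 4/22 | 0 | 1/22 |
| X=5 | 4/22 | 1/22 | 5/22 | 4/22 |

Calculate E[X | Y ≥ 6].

21/5

P(Y ≥ 6) = 5/22.
Summing X·P(X=x,Y=y) over the conditioning event gives 21/22.
E[X | Y ≥ 6] = (21/22) / (5/22) = 21/5.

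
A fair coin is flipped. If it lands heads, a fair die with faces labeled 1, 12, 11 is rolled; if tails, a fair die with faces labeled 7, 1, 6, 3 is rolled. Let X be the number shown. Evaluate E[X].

49/8

E[X | heads] = (1+12+11)/3 = 8.
E[X | tails] = (7+1+6+3)/4 = 17/4.
E[X] = (1/2)·(8) + (1/2)·(17/4) = 49/8.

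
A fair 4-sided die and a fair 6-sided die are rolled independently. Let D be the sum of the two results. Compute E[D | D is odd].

P(D is odd) = 1/2.
Σ over the event: 3·1/12 + 5·1/6 + 7·1/6 + 9·1/12 = 3.
E[D | D is odd] = (3) / (1/2) = 6.

6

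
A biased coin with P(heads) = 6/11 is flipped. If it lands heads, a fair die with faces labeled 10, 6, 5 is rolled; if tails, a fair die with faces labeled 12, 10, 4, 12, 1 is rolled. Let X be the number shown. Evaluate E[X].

81/11

E[X | heads] = (10+6+5)/3 = 7.
E[X | tails] = (12+10+4+12+1)/5 = 39/5.
By the law of total expectation,
E[X] = (6/11)·(7) + (5/11)·(39/5) = 81/11.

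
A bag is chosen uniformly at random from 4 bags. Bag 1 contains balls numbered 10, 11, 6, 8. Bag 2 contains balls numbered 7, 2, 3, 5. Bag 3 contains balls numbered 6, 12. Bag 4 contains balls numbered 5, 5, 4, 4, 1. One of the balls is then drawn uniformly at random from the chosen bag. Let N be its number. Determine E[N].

129/20

E[N | bag 1] = (10+11+6+8)/4 = 35/4.
E[N | bag 2] = (7+2+3+5)/4 = 17/4.
E[N | bag 3] = (6+12)/2 = 9.
E[N | bag 4] = (5+5+4+4+1)/5 = 19/5.
By the law of total expectation,
E[N] = (1/4)·(35/4) + (1/4)·(17/4) + (1/4)·(9) + (1/4)·(19/5) = 129/20.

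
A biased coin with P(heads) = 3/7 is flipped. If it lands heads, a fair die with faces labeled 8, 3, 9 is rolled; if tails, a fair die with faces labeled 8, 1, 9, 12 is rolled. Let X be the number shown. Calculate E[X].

E[X | heads] = (8+3+9)/3 = 20/3.
E[X | tails] = (8+1+9+12)/4 = 15/2.
E[X] = (3/7)·(20/3) + (4/7)·(15/2) = 50/7.

50/7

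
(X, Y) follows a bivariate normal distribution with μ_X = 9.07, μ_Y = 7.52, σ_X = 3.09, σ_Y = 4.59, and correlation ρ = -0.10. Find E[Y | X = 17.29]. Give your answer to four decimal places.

6.2990

E[Y | X=x] = μ_Y + ρ(σ_Y/σ_X)(x − μ_X) for jointly normal variables.
E[Y | X=17.29] = 7.52 + (-0.10)·(4.59/3.09)·(17.29 − (9.07)) = 7.52 + (-0.14854)·(8.22) = 6.2990.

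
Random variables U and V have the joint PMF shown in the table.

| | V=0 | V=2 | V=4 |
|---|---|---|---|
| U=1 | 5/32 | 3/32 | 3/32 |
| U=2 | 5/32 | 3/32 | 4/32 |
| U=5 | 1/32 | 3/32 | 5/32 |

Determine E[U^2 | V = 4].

12

P(V = 4) = 3/8.
Σ U^2·P over the event = 1·(3/32) + 4·(4/32) + 25·(5/32) = 9/2.
E[U^2 | V = 4] = (9/2) / (3/8) = 12.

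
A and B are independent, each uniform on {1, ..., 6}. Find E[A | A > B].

P(A > B) = 5/12.
Summing A·P(x,y) over outcomes with A > B gives 35/18.
E[A | A > B] = (35/18) / (5/12) = 14/3.

14/3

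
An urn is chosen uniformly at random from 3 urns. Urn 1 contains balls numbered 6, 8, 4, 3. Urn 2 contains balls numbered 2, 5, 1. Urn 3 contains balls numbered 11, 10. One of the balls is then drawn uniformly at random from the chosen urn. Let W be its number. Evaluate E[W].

221/36

E[W | urn 1] = (6+8+4+3)/4 = 21/4.
E[W | urn 2] = (2+5+1)/3 = 8/3.
E[W | urn 3] = (11+10)/2 = 21/2.
E[W] = (1/3)·(21/4) + (1/3)·(8/3) + (1/3)·(21/2) = 221/36.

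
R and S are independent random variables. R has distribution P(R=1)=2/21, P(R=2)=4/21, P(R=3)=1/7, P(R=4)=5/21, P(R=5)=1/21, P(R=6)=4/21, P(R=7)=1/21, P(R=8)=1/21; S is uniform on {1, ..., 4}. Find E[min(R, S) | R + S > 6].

113/40

P(R + S > 6) = 10/21.
Summing min(R,S)·P(x,y) over outcomes with R + S > 6 gives 113/84.
E[min(R, S) | R + S > 6] = (113/84) / (10/21) = 113/40.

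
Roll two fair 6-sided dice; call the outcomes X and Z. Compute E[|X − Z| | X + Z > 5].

P(X + Z > 5) = 13/18.
Summing |X−Z|·P(x,y) over outcomes with X + Z > 5 gives 14/9.
E[|X − Z| | X + Z > 5] = (14/9) / (13/18) = 28/13.

28/13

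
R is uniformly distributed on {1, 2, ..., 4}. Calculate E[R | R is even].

Given R is even, R is equally likely to be any of {2, 4}.
E[R | R is even] = (2 + 4) / 2 = 3.

3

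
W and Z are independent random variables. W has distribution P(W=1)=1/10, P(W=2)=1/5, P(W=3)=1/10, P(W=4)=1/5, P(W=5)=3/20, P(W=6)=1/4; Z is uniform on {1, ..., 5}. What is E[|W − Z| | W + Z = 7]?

P(W + Z = 7) = 9/50.
Summing |W−Z|·P(x,y) over outcomes with W + Z = 7 gives 13/25.
E[|W − Z| | W + Z = 7] = (13/25) / (9/50) = 26/9.

26/9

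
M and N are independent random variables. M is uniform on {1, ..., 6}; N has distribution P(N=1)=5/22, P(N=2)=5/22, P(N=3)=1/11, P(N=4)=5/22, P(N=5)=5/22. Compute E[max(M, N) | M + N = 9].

31/6

P(M + N = 9) = 1/11.
Summing max(M,N)·P(x,y) over outcomes with M + N = 9 gives 31/66.
E[max(M, N) | M + N = 9] = (31/66) / (1/11) = 31/6.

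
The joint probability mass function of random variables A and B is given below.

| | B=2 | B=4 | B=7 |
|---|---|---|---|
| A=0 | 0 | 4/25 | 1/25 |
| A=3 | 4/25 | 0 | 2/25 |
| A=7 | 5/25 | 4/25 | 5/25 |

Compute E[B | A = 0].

P(A = 0) = 1/5.
Σ B·P over the event = 4·(4/25) + 7·(1/25) = 23/25.
E[B | A = 0] = (23/25) / (1/5) = 23/5.

23/5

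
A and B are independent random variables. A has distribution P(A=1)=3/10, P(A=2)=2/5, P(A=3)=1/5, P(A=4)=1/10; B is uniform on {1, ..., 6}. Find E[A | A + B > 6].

P(A + B > 6) = 7/20.
Summing A·P(x,y) over outcomes with A + B > 6 gives 53/60.
E[A | A + B > 6] = (53/60) / (7/20) = 53/21.

53/21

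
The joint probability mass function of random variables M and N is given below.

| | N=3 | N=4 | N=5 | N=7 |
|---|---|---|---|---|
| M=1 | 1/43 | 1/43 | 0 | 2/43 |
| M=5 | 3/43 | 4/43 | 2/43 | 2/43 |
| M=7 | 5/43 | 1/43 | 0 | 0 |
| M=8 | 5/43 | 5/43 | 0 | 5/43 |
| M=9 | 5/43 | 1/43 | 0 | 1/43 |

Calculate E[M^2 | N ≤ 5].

549/11

P(N ≤ 5) = 33/43.
Summing M^2·P(M=x,N=y) over the conditioning event gives 1647/43.
E[M^2 | N ≤ 5] = (1647/43) / (33/43) = 549/11.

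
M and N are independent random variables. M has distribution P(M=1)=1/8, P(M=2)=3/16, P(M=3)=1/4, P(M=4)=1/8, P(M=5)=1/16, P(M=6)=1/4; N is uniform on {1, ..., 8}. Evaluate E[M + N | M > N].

291/41

P(M > N) = 41/128.
Summing (M+N)·P(x,y) over outcomes with M > N gives 291/128.
E[M + N | M > N] = (291/128) / (41/128) = 291/41.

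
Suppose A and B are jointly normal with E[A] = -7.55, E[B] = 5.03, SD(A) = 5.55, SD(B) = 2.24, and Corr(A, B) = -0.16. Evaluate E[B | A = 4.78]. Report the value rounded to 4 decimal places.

4.2338

The regression of B on A has slope ρ·σ_B/σ_A and passes through (μ_A, μ_B).
E[B | A=4.78] = 5.03 + (-0.16)·(2.24/5.55)·(4.78 − (-7.55)) = 5.03 + (-0.064577)·(12.33) = 4.2338.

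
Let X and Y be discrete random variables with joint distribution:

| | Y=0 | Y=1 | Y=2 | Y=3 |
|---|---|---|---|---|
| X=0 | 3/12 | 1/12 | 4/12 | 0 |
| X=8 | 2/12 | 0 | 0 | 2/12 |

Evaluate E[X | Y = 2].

0

P(Y = 2) = 1/3.
Σ X·P over the event = 0·(4/12) = 0.
E[X | Y = 2] = (0) / (1/3) = 0.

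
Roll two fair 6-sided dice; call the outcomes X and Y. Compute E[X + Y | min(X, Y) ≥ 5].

Outcomes with min(X, Y) ≥ 5: (5,5), (5,6), (6,5), (6,6), each with probability 1/36.
E[X + Y | min(X, Y) ≥ 5] = (10 + 11 + 11 + 12) / 4 = 11.

11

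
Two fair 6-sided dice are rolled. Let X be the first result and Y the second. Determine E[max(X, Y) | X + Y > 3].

P(X + Y > 3) = 11/12.
Summing max(X,Y)·P(x,y) over outcomes with X + Y > 3 gives 13/3.
E[max(X, Y) | X + Y > 3] = (13/3) / (11/12) = 52/11.

52/11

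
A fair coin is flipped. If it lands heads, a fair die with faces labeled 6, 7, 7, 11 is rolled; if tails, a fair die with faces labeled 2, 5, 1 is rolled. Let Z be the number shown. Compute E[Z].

125/24

E[Z | heads] = (6+7+7+11)/4 = 31/4.
E[Z | tails] = (2+5+1)/3 = 8/3.
By the law of total expectation,
E[Z] = (1/2)·(31/4) + (1/2)·(8/3) = 125/24.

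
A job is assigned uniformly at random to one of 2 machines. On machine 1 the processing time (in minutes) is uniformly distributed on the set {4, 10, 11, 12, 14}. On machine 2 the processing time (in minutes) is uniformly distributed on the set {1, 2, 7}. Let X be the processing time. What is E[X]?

E[X | machine 1] = (4+10+11+12+14)/5 = 51/5.
E[X | machine 2] = (1+2+7)/3 = 10/3.
By the law of total expectation,
E[X] = (1/2)·(51/5) + (1/2)·(10/3) = 203/30.

203/30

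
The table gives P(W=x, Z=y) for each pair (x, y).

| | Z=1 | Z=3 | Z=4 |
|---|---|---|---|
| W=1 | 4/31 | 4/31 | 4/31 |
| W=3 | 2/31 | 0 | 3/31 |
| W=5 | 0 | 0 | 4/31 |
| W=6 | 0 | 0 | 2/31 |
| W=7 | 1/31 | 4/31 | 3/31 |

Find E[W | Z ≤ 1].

17/7

P(Z ≤ 1) = 7/31.
Σ W·P over the event = 1·(4/31) + 3·(2/31) + 7·(1/31) = 17/31.
E[W | Z ≤ 1] = (17/31) / (7/31) = 17/7.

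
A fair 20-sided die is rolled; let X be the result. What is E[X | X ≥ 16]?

Given X ≥ 16, X is equally likely to be any of {16, 17, 18, 19, 20}.
E[X | X ≥ 16] = (16 + 17 + 18 + 19 + 20) / 5 = 18.

18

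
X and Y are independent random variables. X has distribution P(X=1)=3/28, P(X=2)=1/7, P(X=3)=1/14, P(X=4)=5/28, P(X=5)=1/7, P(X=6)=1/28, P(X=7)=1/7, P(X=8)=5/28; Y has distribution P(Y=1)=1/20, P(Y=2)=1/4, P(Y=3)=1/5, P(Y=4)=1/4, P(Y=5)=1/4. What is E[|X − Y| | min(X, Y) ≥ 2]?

P(min(X, Y) ≥ 2) = 95/112.
Summing |X−Y|·P(x,y) over outcomes with min(X, Y) ≥ 2 gives 157/80.
E[|X − Y| | min(X, Y) ≥ 2] = (157/80) / (95/112) = 1099/475.

1099/475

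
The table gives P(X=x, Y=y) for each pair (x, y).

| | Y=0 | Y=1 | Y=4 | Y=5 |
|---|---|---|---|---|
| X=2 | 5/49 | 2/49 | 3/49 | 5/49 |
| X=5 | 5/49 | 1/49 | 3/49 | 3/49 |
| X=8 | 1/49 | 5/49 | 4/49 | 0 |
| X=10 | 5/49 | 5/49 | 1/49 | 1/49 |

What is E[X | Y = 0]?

P(Y = 0) = 16/49.
Σ X·P over the event = 2·(5/49) + 5·(5/49) + 8·(1/49) + 10·(5/49) = 93/49.
E[X | Y = 0] = (93/49) / (16/49) = 93/16.

93/16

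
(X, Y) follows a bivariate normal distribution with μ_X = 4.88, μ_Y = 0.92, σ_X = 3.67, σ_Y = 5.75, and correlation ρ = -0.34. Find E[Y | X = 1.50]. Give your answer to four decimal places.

E[Y | X=x] = μ_Y + ρ(σ_Y/σ_X)(x − μ_X) for jointly normal variables.
E[Y | X=1.50] = 0.92 + (-0.34)·(5.75/3.67)·(1.50 − (4.88)) = 0.92 + (-0.5327)·(-3.38) = 2.7205.

2.7205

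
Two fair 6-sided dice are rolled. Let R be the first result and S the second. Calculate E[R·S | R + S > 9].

169/6

Outcomes with R + S > 9: (4,6), (5,5), (5,6), (6,4), (6,5), (6,6), each with probability 1/36.
E[R·S | R + S > 9] = (24 + 25 + 30 + 24 + 30 + 36) / 6 = 169/6.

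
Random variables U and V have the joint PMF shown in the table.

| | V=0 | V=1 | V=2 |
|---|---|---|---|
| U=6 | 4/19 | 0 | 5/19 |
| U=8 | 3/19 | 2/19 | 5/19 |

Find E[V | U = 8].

6/5

P(U = 8) = 10/19.
Σ V·P over the event = 0·(3/19) + 1·(2/19) + 2·(5/19) = 12/19.
E[V | U = 8] = (12/19) / (10/19) = 6/5.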